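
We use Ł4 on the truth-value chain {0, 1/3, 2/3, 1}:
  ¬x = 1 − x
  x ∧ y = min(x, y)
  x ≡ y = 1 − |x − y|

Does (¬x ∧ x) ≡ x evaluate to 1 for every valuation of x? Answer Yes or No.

Counterexample: take x = 2/3.
¬x = ¬2/3 = 1/3
¬x ∧ x = 1/3 ∧ 2/3 = 1/3
(¬x ∧ x) ≡ x = 1/3 ≡ 2/3 = 2/3
This gives 2/3 ≠ 1.

No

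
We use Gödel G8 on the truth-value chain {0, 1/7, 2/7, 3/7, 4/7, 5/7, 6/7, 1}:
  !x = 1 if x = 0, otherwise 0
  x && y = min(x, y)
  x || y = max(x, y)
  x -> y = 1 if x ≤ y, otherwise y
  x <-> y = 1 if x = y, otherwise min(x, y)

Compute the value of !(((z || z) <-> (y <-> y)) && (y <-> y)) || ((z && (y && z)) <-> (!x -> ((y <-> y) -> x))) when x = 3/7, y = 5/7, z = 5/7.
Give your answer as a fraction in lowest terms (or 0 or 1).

z || z = 5/7 || 5/7 = 5/7
y <-> y = 5/7 <-> 5/7 = 1
(z || z) <-> (y <-> y) = 5/7 <-> 1 = 5/7
y <-> y = 5/7 <-> 5/7 = 1
((z || z) <-> (y <-> y)) && (y <-> y) = 5/7 && 1 = 5/7
!(((z || z) <-> (y <-> y)) && (y <-> y)) = !5/7 = 0
y && z = 5/7 && 5/7 = 5/7
z && (y && z) = 5/7 && 5/7 = 5/7
!x = !3/7 = 0
y <-> y = 5/7 <-> 5/7 = 1
(y <-> y) -> x = 1 -> 3/7 = 3/7
!x -> ((y <-> y) -> x) = 0 -> 3/7 = 1
(z && (y && z)) <-> (!x -> ((y <-> y) -> x)) = 5/7 <-> 1 = 5/7
!(((z || z) <-> (y <-> y)) && (y <-> y)) || ((z && (y && z)) <-> (!x -> ((y <-> y) -> x))) = 0 || 5/7 = 5/7

5/7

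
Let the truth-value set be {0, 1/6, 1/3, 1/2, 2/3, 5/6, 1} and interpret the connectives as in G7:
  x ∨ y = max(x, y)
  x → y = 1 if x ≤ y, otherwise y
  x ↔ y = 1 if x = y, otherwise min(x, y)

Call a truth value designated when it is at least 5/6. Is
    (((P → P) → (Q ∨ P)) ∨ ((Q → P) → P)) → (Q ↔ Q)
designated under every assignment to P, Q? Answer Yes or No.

At P = 0, Q = 2/3, for instance:
P → P = 0 → 0 = 1
Q ∨ P = 2/3 ∨ 0 = 2/3
(P → P) → (Q ∨ P) = 1 → 2/3 = 2/3
Q → P = 2/3 → 0 = 0
(Q → P) → P = 0 → 0 = 1
((P → P) → (Q ∨ P)) ∨ ((Q → P) → P) = 2/3 ∨ 1 = 1
Q ↔ Q = 2/3 ↔ 2/3 = 1
(((P → P) → (Q ∨ P)) ∨ ((Q → P) → P)) → (Q ↔ Q) = 1 → 1 = 1
and checking the remaining 48 assignments likewise gives ≥ 5/6 in every case.

Yes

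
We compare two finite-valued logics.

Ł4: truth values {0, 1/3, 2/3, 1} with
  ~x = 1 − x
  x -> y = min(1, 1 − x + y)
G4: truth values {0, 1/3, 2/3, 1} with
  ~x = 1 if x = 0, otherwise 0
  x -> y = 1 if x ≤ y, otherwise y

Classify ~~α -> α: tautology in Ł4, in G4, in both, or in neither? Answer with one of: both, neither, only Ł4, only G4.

In Ł4: every assignment gives 1 — tautology.
In G4: at α = 1/3 the value is 1/3 — not a tautology.

only Ł4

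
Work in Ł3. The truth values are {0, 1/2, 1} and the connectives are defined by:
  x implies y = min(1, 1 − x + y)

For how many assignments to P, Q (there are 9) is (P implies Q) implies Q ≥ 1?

P = 0, Q = 0 ↦ 0  <
P = 0, Q = 1/2 ↦ 1/2  <
P = 0, Q = 1 ↦ 1  ≥
P = 1/2, Q = 0 ↦ 1/2  <
P = 1/2, Q = 1/2 ↦ 1/2  <
P = 1/2, Q = 1 ↦ 1  ≥
P = 1, Q = 0 ↦ 1  ≥
P = 1, Q = 1/2 ↦ 1  ≥
P = 1, Q = 1 ↦ 1  ≥
So 5 of the 9 assignments meet the threshold.

5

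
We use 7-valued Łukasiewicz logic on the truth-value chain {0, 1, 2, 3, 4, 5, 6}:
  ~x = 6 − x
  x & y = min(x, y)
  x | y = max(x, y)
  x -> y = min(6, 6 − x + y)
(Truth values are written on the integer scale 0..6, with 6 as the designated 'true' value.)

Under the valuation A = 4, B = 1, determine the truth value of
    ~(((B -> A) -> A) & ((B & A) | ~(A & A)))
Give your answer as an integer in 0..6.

4

B -> A = 1 -> 4 = 6
(B -> A) -> A = 6 -> 4 = 4
B & A = 1 & 4 = 1
A & A = 4 & 4 = 4
~(A & A) = ~4 = 2
(B & A) | ~(A & A) = 1 | 2 = 2
((B -> A) -> A) & ((B & A) | ~(A & A)) = 4 & 2 = 2
~(((B -> A) -> A) & ((B & A) | ~(A & A))) = ~2 = 4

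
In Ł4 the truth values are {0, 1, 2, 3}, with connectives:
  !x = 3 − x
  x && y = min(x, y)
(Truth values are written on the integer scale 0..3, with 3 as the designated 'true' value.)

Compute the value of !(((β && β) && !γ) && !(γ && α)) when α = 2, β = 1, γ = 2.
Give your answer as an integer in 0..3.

β && β = 1 && 1 = 1
!γ = !2 = 1
(β && β) && !γ = 1 && 1 = 1
γ && α = 2 && 2 = 2
!(γ && α) = !2 = 1
((β && β) && !γ) && !(γ && α) = 1 && 1 = 1
!(((β && β) && !γ) && !(γ && α)) = !1 = 2

2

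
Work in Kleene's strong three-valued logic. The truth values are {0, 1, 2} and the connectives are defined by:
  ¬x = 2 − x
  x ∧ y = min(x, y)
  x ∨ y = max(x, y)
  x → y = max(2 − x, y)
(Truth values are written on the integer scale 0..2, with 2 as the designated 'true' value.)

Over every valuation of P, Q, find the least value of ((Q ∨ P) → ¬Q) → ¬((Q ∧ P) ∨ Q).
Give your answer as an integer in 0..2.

Take P = 0, Q = 1:
Q ∨ P = 1 ∨ 0 = 1
¬Q = ¬1 = 1
(Q ∨ P) → ¬Q = 1 → 1 = 1
Q ∧ P = 1 ∧ 0 = 0
(Q ∧ P) ∨ Q = 0 ∨ 1 = 1
¬((Q ∧ P) ∨ Q) = ¬1 = 1
((Q ∨ P) → ¬Q) → ¬((Q ∧ P) ∨ Q) = 1 → 1 = 1
No assignment yields a value below 1, so this is the minimum.

1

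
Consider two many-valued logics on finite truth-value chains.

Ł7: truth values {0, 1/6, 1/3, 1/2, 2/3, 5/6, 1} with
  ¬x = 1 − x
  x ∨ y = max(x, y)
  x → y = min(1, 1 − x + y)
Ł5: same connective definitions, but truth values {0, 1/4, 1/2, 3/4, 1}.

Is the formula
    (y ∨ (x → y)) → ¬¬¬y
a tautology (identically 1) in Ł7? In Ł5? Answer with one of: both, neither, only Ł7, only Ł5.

In Ł7: at x = 0, y = 1/6 the value is 5/6 — not a tautology.
In Ł5: at x = 0, y = 1/4 the value is 3/4 — not a tautology.

neither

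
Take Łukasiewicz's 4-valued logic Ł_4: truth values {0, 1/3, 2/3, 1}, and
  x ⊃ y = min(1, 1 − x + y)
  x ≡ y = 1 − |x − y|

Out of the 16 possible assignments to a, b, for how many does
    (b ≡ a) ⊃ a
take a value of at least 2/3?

13

a = 0, b = 0 ↦ 0  <
a = 0, b = 1/3 ↦ 1/3  <
a = 0, b = 2/3 ↦ 2/3  ≥
a = 0, b = 1 ↦ 1  ≥
a = 1/3, b = 0 ↦ 2/3  ≥
a = 1/3, b = 1/3 ↦ 1/3  <
a = 1/3, b = 2/3 ↦ 2/3  ≥
a = 1/3, b = 1 ↦ 1  ≥
a = 2/3, b = 0 ↦ 1  ≥
a = 2/3, b = 1/3 ↦ 1  ≥
a = 2/3, b = 2/3 ↦ 2/3  ≥
a = 2/3, b = 1 ↦ 1  ≥
a = 1, b = 0 ↦ 1  ≥
a = 1, b = 1/3 ↦ 1  ≥
a = 1, b = 2/3 ↦ 1  ≥
a = 1, b = 1 ↦ 1  ≥
So 13 of the 16 assignments meet the threshold.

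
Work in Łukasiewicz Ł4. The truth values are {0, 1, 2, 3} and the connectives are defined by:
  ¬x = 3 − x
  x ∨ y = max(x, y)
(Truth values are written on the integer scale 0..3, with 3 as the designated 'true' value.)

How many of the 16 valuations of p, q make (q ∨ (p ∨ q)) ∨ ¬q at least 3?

p = 0, q = 0 ↦ 3  ≥
p = 0, q = 1 ↦ 2  <
p = 0, q = 2 ↦ 2  <
p = 0, q = 3 ↦ 3  ≥
p = 1, q = 0 ↦ 3  ≥
p = 1, q = 1 ↦ 2  <
p = 1, q = 2 ↦ 2  <
p = 1, q = 3 ↦ 3  ≥
p = 2, q = 0 ↦ 3  ≥
p = 2, q = 1 ↦ 2  <
p = 2, q = 2 ↦ 2  <
p = 2, q = 3 ↦ 3  ≥
p = 3, q = 0 ↦ 3  ≥
p = 3, q = 1 ↦ 3  ≥
p = 3, q = 2 ↦ 3  ≥
p = 3, q = 3 ↦ 3  ≥
So 10 of the 16 assignments meet the threshold.

10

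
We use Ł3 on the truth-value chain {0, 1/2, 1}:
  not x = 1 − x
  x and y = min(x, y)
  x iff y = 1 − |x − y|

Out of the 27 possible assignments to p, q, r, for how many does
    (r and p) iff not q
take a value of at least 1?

9

value 1: 9 assignments (counts)
value 1/2: 12 assignments
value 0: 6 assignments
So 9 of the 27 assignments meet the threshold.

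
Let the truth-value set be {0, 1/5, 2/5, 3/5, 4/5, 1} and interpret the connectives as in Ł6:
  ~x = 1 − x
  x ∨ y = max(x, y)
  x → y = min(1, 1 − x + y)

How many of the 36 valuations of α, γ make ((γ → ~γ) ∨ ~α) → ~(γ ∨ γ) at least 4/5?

17

value 1: 7 assignments (counts)
value 4/5: 10 assignments (counts)
value 3/5: 13 assignments
value 2/5: 3 assignments
value 1/5: 2 assignments
value 0: 1 assignment
So 17 of the 36 assignments meet the threshold.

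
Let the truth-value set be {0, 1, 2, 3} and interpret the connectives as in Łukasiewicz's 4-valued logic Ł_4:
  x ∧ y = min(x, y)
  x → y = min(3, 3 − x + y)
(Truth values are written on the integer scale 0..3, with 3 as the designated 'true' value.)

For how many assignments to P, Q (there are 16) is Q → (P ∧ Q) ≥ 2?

13

P = 0, Q = 0 ↦ 3  ≥
P = 0, Q = 1 ↦ 2  ≥
P = 0, Q = 2 ↦ 1  <
P = 0, Q = 3 ↦ 0  <
P = 1, Q = 0 ↦ 3  ≥
P = 1, Q = 1 ↦ 3  ≥
P = 1, Q = 2 ↦ 2  ≥
P = 1, Q = 3 ↦ 1  <
P = 2, Q = 0 ↦ 3  ≥
P = 2, Q = 1 ↦ 3  ≥
P = 2, Q = 2 ↦ 3  ≥
P = 2, Q = 3 ↦ 2  ≥
P = 3, Q = 0 ↦ 3  ≥
P = 3, Q = 1 ↦ 3  ≥
P = 3, Q = 2 ↦ 3  ≥
P = 3, Q = 3 ↦ 3  ≥
So 13 of the 16 assignments meet the threshold.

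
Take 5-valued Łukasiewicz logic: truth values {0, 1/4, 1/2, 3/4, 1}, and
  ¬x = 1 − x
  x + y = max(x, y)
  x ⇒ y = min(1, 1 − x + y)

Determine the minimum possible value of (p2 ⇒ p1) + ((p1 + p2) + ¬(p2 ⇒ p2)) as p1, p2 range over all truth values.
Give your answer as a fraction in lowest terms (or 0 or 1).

1/2

Take p1 = 0, p2 = 1/2:
p2 ⇒ p1 = 1/2 ⇒ 0 = 1/2
p1 + p2 = 0 + 1/2 = 1/2
p2 ⇒ p2 = 1/2 ⇒ 1/2 = 1
¬(p2 ⇒ p2) = ¬1 = 0
(p1 + p2) + ¬(p2 ⇒ p2) = 1/2 + 0 = 1/2
(p2 ⇒ p1) + ((p1 + p2) + ¬(p2 ⇒ p2)) = 1/2 + 1/2 = 1/2
No assignment yields a value below 1/2, so this is the minimum.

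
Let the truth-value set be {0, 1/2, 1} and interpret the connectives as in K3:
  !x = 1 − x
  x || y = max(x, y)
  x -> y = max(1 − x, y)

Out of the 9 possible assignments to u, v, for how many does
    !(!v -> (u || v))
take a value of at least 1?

1

u = 0, v = 0 ↦ 1  ≥
u = 0, v = 1/2 ↦ 1/2  <
u = 0, v = 1 ↦ 0  <
u = 1/2, v = 0 ↦ 1/2  <
u = 1/2, v = 1/2 ↦ 1/2  <
u = 1/2, v = 1 ↦ 0  <
u = 1, v = 0 ↦ 0  <
u = 1, v = 1/2 ↦ 0  <
u = 1, v = 1 ↦ 0  <
So 1 of the 9 assignments meets the threshold.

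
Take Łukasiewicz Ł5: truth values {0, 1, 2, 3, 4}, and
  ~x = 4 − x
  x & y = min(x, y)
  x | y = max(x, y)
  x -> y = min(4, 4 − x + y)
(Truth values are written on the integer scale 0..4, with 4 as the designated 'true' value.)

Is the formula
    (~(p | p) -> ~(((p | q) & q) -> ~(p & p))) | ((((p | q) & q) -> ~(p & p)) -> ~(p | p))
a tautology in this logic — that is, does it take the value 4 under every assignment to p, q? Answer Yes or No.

No

Counterexample: take p = 1, q = 0.
p | p = 1 | 1 = 1
~(p | p) = ~1 = 3
p | q = 1 | 0 = 1
(p | q) & q = 1 & 0 = 0
p & p = 1 & 1 = 1
~(p & p) = ~1 = 3
((p | q) & q) -> ~(p & p) = 0 -> 3 = 4
~(((p | q) & q) -> ~(p & p)) = ~4 = 0
~(p | p) -> ~(((p | q) & q) -> ~(p & p)) = 3 -> 0 = 1
p | q = 1 | 0 = 1
(p | q) & q = 1 & 0 = 0
p & p = 1 & 1 = 1
~(p & p) = ~1 = 3
((p | q) & q) -> ~(p & p) = 0 -> 3 = 4
p | p = 1 | 1 = 1
~(p | p) = ~1 = 3
(((p | q) & q) -> ~(p & p)) -> ~(p | p) = 4 -> 3 = 3
(~(p | p) -> ~(((p | q) & q) -> ~(p & p))) | ((((p | q) & q) -> ~(p & p)) -> ~(p | p)) = 1 | 3 = 3
This gives 3 ≠ 4.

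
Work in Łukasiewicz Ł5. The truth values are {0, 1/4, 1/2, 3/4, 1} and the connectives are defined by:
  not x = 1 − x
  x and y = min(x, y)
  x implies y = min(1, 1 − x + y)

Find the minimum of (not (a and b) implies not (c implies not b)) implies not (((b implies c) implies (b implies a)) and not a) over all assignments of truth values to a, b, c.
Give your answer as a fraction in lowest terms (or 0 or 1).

1/2

Take a = 1/4, b = 1/2, c = 1:
a and b = 1/4 and 1/2 = 1/4
not (a and b) = not 1/4 = 3/4
not b = not 1/2 = 1/2
c implies not b = 1 implies 1/2 = 1/2
not (c implies not b) = not 1/2 = 1/2
not (a and b) implies not (c implies not b) = 3/4 implies 1/2 = 3/4
b implies c = 1/2 implies 1 = 1
b implies a = 1/2 implies 1/4 = 3/4
(b implies c) implies (b implies a) = 1 implies 3/4 = 3/4
not a = not 1/4 = 3/4
((b implies c) implies (b implies a)) and not a = 3/4 and 3/4 = 3/4
not (((b implies c) implies (b implies a)) and not a) = not 3/4 = 1/4
(not (a and b) implies not (c implies not b)) implies not (((b implies c) implies (b implies a)) and not a) = 3/4 implies 1/4 = 1/2
No assignment yields a value below 1/2, so this is the minimum.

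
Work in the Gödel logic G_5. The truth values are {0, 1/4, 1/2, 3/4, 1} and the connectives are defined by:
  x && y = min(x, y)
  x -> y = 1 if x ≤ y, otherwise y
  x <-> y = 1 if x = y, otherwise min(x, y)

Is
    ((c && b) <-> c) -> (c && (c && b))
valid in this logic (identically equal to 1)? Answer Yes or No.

No

Counterexample: take b = 0, c = 0.
c && b = 0 && 0 = 0
(c && b) <-> c = 0 <-> 0 = 1
c && b = 0 && 0 = 0
c && (c && b) = 0 && 0 = 0
((c && b) <-> c) -> (c && (c && b)) = 1 -> 0 = 0
This gives 0 ≠ 1.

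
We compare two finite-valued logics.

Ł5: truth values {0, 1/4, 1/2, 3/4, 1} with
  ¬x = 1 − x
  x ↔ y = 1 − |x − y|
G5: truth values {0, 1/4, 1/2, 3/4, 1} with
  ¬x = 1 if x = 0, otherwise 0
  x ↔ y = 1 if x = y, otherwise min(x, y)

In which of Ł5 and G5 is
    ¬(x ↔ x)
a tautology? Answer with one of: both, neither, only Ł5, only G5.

In Ł5: at x = 0 the value is 0 — not a tautology.
In G5: at x = 0 the value is 0 — not a tautology.

neither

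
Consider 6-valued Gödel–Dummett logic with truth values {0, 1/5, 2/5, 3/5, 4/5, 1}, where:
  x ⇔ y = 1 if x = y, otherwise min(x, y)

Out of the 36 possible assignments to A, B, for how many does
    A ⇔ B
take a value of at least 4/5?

8

value 1: 6 assignments (counts)
value 4/5: 2 assignments (counts)
value 3/5: 4 assignments
value 2/5: 6 assignments
value 1/5: 8 assignments
value 0: 10 assignments
So 8 of the 36 assignments meet the threshold.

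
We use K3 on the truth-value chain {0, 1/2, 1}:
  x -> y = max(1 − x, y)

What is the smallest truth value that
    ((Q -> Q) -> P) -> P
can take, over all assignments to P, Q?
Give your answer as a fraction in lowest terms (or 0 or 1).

1/2

Take P = 0, Q = 1/2:
Q -> Q = 1/2 -> 1/2 = 1/2
(Q -> Q) -> P = 1/2 -> 0 = 1/2
((Q -> Q) -> P) -> P = 1/2 -> 0 = 1/2
No assignment yields a value below 1/2, so this is the minimum.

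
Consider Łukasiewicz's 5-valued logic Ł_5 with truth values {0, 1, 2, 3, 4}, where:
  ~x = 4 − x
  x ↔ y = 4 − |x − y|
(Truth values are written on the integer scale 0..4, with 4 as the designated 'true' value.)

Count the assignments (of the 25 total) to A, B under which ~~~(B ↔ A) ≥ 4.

2

value 4: 2 assignments (counts)
value 3: 4 assignments
value 2: 6 assignments
value 1: 8 assignments
value 0: 5 assignments
So 2 of the 25 assignments meet the threshold.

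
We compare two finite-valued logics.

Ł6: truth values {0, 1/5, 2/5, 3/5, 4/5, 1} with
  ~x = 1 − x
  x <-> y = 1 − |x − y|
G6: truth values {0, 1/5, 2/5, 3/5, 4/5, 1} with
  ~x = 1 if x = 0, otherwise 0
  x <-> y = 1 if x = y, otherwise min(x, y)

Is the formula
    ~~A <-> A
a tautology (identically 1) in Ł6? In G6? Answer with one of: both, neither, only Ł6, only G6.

In Ł6: every assignment gives 1 — tautology.
In G6: at A = 1/5 the value is 1/5 — not a tautology.

only Ł6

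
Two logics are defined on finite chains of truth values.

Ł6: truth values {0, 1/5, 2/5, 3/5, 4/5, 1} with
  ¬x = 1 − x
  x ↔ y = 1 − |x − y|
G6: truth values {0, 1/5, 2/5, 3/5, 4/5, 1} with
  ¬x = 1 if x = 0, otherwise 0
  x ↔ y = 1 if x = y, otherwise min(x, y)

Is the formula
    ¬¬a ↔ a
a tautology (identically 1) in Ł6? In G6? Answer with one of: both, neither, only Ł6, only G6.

In Ł6: every assignment gives 1 — tautology.
In G6: at a = 1/5 the value is 1/5 — not a tautology.

only Ł6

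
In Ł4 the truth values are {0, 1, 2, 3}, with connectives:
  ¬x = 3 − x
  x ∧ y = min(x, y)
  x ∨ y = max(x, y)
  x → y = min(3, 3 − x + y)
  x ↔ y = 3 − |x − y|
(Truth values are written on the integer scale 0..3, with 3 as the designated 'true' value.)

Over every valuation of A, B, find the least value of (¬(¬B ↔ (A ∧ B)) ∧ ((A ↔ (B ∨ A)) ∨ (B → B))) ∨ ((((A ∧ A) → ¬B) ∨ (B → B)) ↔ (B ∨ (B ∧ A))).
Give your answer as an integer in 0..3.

Take A = 1, B = 1:
¬B = ¬1 = 2
A ∧ B = 1 ∧ 1 = 1
¬B ↔ (A ∧ B) = 2 ↔ 1 = 2
¬(¬B ↔ (A ∧ B)) = ¬2 = 1
B ∨ A = 1 ∨ 1 = 1
A ↔ (B ∨ A) = 1 ↔ 1 = 3
B → B = 1 → 1 = 3
(A ↔ (B ∨ A)) ∨ (B → B) = 3 ∨ 3 = 3
¬(¬B ↔ (A ∧ B)) ∧ ((A ↔ (B ∨ A)) ∨ (B → B)) = 1 ∧ 3 = 1
A ∧ A = 1 ∧ 1 = 1
¬B = ¬1 = 2
(A ∧ A) → ¬B = 1 → 2 = 3
B → B = 1 → 1 = 3
((A ∧ A) → ¬B) ∨ (B → B) = 3 ∨ 3 = 3
B ∧ A = 1 ∧ 1 = 1
B ∨ (B ∧ A) = 1 ∨ 1 = 1
(((A ∧ A) → ¬B) ∨ (B → B)) ↔ (B ∨ (B ∧ A)) = 3 ↔ 1 = 1
(¬(¬B ↔ (A ∧ B)) ∧ ((A ↔ (B ∨ A)) ∨ (B → B))) ∨ ((((A ∧ A) → ¬B) ∨ (B → B)) ↔ (B ∨ (B ∧ A))) = 1 ∨ 1 = 1
No assignment yields a value below 1, so this is the minimum.

1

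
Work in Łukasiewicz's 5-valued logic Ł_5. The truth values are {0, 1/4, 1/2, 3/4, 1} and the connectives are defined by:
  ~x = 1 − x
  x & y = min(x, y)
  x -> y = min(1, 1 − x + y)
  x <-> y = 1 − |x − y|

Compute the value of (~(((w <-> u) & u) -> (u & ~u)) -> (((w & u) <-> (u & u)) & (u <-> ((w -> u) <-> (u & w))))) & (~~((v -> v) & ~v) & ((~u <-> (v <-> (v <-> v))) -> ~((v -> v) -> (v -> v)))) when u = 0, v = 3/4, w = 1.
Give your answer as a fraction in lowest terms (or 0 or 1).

1/4

w <-> u = 1 <-> 0 = 0
(w <-> u) & u = 0 & 0 = 0
~u = ~0 = 1
u & ~u = 0 & 1 = 0
((w <-> u) & u) -> (u & ~u) = 0 -> 0 = 1
~(((w <-> u) & u) -> (u & ~u)) = ~1 = 0
w & u = 1 & 0 = 0
u & u = 0 & 0 = 0
(w & u) <-> (u & u) = 0 <-> 0 = 1
w -> u = 1 -> 0 = 0
u & w = 0 & 1 = 0
(w -> u) <-> (u & w) = 0 <-> 0 = 1
u <-> ((w -> u) <-> (u & w)) = 0 <-> 1 = 0
((w & u) <-> (u & u)) & (u <-> ((w -> u) <-> (u & w))) = 1 & 0 = 0
~(((w <-> u) & u) -> (u & ~u)) -> (((w & u) <-> (u & u)) & (u <-> ((w -> u) <-> (u & w)))) = 0 -> 0 = 1
v -> v = 3/4 -> 3/4 = 1
~v = ~3/4 = 1/4
(v -> v) & ~v = 1 & 1/4 = 1/4
~((v -> v) & ~v) = ~1/4 = 3/4
~~((v -> v) & ~v) = ~3/4 = 1/4
~u = ~0 = 1
v <-> v = 3/4 <-> 3/4 = 1
v <-> (v <-> v) = 3/4 <-> 1 = 3/4
~u <-> (v <-> (v <-> v)) = 1 <-> 3/4 = 3/4
v -> v = 3/4 -> 3/4 = 1
v -> v = 3/4 -> 3/4 = 1
(v -> v) -> (v -> v) = 1 -> 1 = 1
~((v -> v) -> (v -> v)) = ~1 = 0
(~u <-> (v <-> (v <-> v))) -> ~((v -> v) -> (v -> v)) = 3/4 -> 0 = 1/4
~~((v -> v) & ~v) & ((~u <-> (v <-> (v <-> v))) -> ~((v -> v) -> (v -> v))) = 1/4 & 1/4 = 1/4
(~(((w <-> u) & u) -> (u & ~u)) -> (((w & u) <-> (u & u)) & (u <-> ((w -> u) <-> (u & w))))) & (~~((v -> v) & ~v) & ((~u <-> (v <-> (v <-> v))) -> ~((v -> v) -> (v -> v)))) = 1 & 1/4 = 1/4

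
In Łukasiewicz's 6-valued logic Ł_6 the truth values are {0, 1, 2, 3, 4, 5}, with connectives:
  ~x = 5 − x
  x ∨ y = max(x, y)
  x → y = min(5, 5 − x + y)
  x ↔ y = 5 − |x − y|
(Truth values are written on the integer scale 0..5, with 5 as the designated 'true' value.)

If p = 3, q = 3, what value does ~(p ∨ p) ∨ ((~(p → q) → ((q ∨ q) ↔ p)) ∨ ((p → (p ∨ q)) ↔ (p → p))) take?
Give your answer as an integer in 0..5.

5

p ∨ p = 3 ∨ 3 = 3
~(p ∨ p) = ~3 = 2
p → q = 3 → 3 = 5
~(p → q) = ~5 = 0
q ∨ q = 3 ∨ 3 = 3
(q ∨ q) ↔ p = 3 ↔ 3 = 5
~(p → q) → ((q ∨ q) ↔ p) = 0 → 5 = 5
p ∨ q = 3 ∨ 3 = 3
p → (p ∨ q) = 3 → 3 = 5
p → p = 3 → 3 = 5
(p → (p ∨ q)) ↔ (p → p) = 5 ↔ 5 = 5
(~(p → q) → ((q ∨ q) ↔ p)) ∨ ((p → (p ∨ q)) ↔ (p → p)) = 5 ∨ 5 = 5
~(p ∨ p) ∨ ((~(p → q) → ((q ∨ q) ↔ p)) ∨ ((p → (p ∨ q)) ↔ (p → p))) = 2 ∨ 5 = 5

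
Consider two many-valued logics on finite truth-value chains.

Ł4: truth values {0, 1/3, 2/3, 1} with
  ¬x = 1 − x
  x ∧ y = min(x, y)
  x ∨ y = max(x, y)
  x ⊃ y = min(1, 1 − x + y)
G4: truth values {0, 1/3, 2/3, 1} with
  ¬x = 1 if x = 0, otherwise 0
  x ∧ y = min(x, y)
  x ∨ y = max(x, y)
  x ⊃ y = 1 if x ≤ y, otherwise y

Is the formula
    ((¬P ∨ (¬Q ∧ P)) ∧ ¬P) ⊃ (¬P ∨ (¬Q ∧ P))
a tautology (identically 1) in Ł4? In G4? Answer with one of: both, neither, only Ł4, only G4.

both

In Ł4: every assignment gives 1 — tautology.
In G4: every assignment gives 1 — tautology.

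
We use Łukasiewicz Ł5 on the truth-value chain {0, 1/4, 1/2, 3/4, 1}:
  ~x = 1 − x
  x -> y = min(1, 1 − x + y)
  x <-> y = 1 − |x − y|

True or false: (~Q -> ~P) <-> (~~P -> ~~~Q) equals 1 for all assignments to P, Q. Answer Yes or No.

No

Counterexample: take P = 1/4, Q = 0.
~Q = ~0 = 1
~P = ~1/4 = 3/4
~Q -> ~P = 1 -> 3/4 = 3/4
~P = ~1/4 = 3/4
~~P = ~3/4 = 1/4
~Q = ~0 = 1
~~Q = ~1 = 0
~~~Q = ~0 = 1
~~P -> ~~~Q = 1/4 -> 1 = 1
(~Q -> ~P) <-> (~~P -> ~~~Q) = 3/4 <-> 1 = 3/4
This gives 3/4 ≠ 1.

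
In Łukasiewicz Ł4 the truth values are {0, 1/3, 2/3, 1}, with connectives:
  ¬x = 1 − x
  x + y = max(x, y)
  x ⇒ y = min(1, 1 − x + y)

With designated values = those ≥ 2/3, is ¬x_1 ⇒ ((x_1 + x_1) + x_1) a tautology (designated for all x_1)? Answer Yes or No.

Counterexample: take x_1 = 0.
¬x_1 = ¬0 = 1
x_1 + x_1 = 0 + 0 = 0
(x_1 + x_1) + x_1 = 0 + 0 = 0
¬x_1 ⇒ ((x_1 + x_1) + x_1) = 1 ⇒ 0 = 0
This gives 0, which is below 2/3.

No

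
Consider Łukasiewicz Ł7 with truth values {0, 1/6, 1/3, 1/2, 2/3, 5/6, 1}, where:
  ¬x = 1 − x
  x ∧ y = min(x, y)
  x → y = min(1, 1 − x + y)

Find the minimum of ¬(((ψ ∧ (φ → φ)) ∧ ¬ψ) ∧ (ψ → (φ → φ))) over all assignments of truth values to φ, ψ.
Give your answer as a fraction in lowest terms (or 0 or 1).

1/2

Take φ = 0, ψ = 1/2:
φ → φ = 0 → 0 = 1
ψ ∧ (φ → φ) = 1/2 ∧ 1 = 1/2
¬ψ = ¬1/2 = 1/2
(ψ ∧ (φ → φ)) ∧ ¬ψ = 1/2 ∧ 1/2 = 1/2
φ → φ = 0 → 0 = 1
ψ → (φ → φ) = 1/2 → 1 = 1
((ψ ∧ (φ → φ)) ∧ ¬ψ) ∧ (ψ → (φ → φ)) = 1/2 ∧ 1 = 1/2
¬(((ψ ∧ (φ → φ)) ∧ ¬ψ) ∧ (ψ → (φ → φ))) = ¬1/2 = 1/2
No assignment yields a value below 1/2, so this is the minimum.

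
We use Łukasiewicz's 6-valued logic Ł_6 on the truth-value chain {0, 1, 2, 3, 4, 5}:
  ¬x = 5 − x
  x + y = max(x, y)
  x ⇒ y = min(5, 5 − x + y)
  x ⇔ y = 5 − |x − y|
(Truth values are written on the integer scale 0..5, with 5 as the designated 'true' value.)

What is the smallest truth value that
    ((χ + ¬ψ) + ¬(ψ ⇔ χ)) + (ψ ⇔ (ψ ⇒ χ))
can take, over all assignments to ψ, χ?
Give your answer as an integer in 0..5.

Take ψ = 2, χ = 1:
¬ψ = ¬2 = 3
χ + ¬ψ = 1 + 3 = 3
ψ ⇔ χ = 2 ⇔ 1 = 4
¬(ψ ⇔ χ) = ¬4 = 1
(χ + ¬ψ) + ¬(ψ ⇔ χ) = 3 + 1 = 3
ψ ⇒ χ = 2 ⇒ 1 = 4
ψ ⇔ (ψ ⇒ χ) = 2 ⇔ 4 = 3
((χ + ¬ψ) + ¬(ψ ⇔ χ)) + (ψ ⇔ (ψ ⇒ χ)) = 3 + 3 = 3
No assignment yields a value below 3, so this is the minimum.

3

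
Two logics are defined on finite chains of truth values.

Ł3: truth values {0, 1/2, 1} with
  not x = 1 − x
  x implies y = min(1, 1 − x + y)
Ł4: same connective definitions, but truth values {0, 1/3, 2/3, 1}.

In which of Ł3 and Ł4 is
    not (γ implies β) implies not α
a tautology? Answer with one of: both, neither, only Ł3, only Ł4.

In Ł3: at α = 1/2, β = 0, γ = 1 the value is 1/2 — not a tautology.
In Ł4: at α = 1/3, β = 0, γ = 1 the value is 2/3 — not a tautology.

neither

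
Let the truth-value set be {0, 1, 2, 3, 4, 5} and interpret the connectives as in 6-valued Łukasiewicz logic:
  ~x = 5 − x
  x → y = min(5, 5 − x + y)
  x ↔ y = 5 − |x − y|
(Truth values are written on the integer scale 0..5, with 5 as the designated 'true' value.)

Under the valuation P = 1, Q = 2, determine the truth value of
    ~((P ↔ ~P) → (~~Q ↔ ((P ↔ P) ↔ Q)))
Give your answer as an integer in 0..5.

0

~P = ~1 = 4
P ↔ ~P = 1 ↔ 4 = 2
~Q = ~2 = 3
~~Q = ~3 = 2
P ↔ P = 1 ↔ 1 = 5
(P ↔ P) ↔ Q = 5 ↔ 2 = 2
~~Q ↔ ((P ↔ P) ↔ Q) = 2 ↔ 2 = 5
(P ↔ ~P) → (~~Q ↔ ((P ↔ P) ↔ Q)) = 2 → 5 = 5
~((P ↔ ~P) → (~~Q ↔ ((P ↔ P) ↔ Q))) = ~5 = 0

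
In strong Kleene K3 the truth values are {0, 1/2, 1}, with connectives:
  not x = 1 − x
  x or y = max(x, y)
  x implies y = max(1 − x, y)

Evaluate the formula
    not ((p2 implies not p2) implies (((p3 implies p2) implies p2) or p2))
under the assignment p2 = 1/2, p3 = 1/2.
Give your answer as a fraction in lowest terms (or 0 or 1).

1/2

not p2 = not 1/2 = 1/2
p2 implies not p2 = 1/2 implies 1/2 = 1/2
p3 implies p2 = 1/2 implies 1/2 = 1/2
(p3 implies p2) implies p2 = 1/2 implies 1/2 = 1/2
((p3 implies p2) implies p2) or p2 = 1/2 or 1/2 = 1/2
(p2 implies not p2) implies (((p3 implies p2) implies p2) or p2) = 1/2 implies 1/2 = 1/2
not ((p2 implies not p2) implies (((p3 implies p2) implies p2) or p2)) = not 1/2 = 1/2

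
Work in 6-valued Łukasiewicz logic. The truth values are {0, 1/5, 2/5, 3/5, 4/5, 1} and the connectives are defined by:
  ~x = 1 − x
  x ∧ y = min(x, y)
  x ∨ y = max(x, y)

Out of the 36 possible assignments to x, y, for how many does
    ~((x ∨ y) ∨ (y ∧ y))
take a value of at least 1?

value 1: 1 assignment (counts)
value 4/5: 3 assignments
value 3/5: 5 assignments
value 2/5: 7 assignments
value 1/5: 9 assignments
value 0: 11 assignments
So 1 of the 36 assignments meets the threshold.

1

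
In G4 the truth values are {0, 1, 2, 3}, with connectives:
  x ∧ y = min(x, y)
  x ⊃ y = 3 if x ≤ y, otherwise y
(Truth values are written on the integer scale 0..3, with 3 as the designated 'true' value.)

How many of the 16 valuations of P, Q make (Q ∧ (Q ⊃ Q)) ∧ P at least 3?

1

P = 0, Q = 0 ↦ 0  <
P = 0, Q = 1 ↦ 0  <
P = 0, Q = 2 ↦ 0  <
P = 0, Q = 3 ↦ 0  <
P = 1, Q = 0 ↦ 0  <
P = 1, Q = 1 ↦ 1  <
P = 1, Q = 2 ↦ 1  <
P = 1, Q = 3 ↦ 1  <
P = 2, Q = 0 ↦ 0  <
P = 2, Q = 1 ↦ 1  <
P = 2, Q = 2 ↦ 2  <
P = 2, Q = 3 ↦ 2  <
P = 3, Q = 0 ↦ 0  <
P = 3, Q = 1 ↦ 1  <
P = 3, Q = 2 ↦ 2  <
P = 3, Q = 3 ↦ 3  ≥
So 1 of the 16 assignments meets the threshold.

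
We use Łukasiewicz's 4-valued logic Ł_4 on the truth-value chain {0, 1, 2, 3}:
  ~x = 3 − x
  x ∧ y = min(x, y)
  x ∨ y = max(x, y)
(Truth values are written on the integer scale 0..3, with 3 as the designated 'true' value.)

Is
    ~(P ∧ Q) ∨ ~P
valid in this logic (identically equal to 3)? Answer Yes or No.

Counterexample: take P = 1, Q = 1.
P ∧ Q = 1 ∧ 1 = 1
~(P ∧ Q) = ~1 = 2
~P = ~1 = 2
~(P ∧ Q) ∨ ~P = 2 ∨ 2 = 2
This gives 2 ≠ 3.

No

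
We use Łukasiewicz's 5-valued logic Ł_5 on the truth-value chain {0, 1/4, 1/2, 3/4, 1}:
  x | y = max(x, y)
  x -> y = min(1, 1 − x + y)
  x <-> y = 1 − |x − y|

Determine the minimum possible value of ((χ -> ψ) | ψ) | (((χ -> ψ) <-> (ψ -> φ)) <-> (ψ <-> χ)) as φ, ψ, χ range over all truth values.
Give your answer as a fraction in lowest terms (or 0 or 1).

1/2

Take φ = 0, ψ = 1/2, χ = 1:
χ -> ψ = 1 -> 1/2 = 1/2
(χ -> ψ) | ψ = 1/2 | 1/2 = 1/2
χ -> ψ = 1 -> 1/2 = 1/2
ψ -> φ = 1/2 -> 0 = 1/2
(χ -> ψ) <-> (ψ -> φ) = 1/2 <-> 1/2 = 1
ψ <-> χ = 1/2 <-> 1 = 1/2
((χ -> ψ) <-> (ψ -> φ)) <-> (ψ <-> χ) = 1 <-> 1/2 = 1/2
((χ -> ψ) | ψ) | (((χ -> ψ) <-> (ψ -> φ)) <-> (ψ <-> χ)) = 1/2 | 1/2 = 1/2
No assignment yields a value below 1/2, so this is the minimum.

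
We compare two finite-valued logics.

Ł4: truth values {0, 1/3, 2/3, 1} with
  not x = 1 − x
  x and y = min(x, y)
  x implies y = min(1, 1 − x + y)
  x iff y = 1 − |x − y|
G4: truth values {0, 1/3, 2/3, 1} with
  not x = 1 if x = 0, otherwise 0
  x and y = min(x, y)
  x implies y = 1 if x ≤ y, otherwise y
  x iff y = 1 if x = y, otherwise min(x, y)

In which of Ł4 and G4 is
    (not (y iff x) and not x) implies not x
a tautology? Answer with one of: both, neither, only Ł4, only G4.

In Ł4: every assignment gives 1 — tautology.
In G4: every assignment gives 1 — tautology.

both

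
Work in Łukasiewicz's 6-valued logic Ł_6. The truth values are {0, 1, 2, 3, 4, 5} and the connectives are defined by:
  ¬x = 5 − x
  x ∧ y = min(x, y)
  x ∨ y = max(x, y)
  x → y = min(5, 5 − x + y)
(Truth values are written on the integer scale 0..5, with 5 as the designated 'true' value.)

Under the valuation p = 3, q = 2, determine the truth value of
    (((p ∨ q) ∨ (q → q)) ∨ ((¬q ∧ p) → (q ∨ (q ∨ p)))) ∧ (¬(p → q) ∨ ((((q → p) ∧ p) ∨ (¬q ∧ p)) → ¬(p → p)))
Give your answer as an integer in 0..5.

p ∨ q = 3 ∨ 2 = 3
q → q = 2 → 2 = 5
(p ∨ q) ∨ (q → q) = 3 ∨ 5 = 5
¬q = ¬2 = 3
¬q ∧ p = 3 ∧ 3 = 3
q ∨ p = 2 ∨ 3 = 3
q ∨ (q ∨ p) = 2 ∨ 3 = 3
(¬q ∧ p) → (q ∨ (q ∨ p)) = 3 → 3 = 5
((p ∨ q) ∨ (q → q)) ∨ ((¬q ∧ p) → (q ∨ (q ∨ p))) = 5 ∨ 5 = 5
p → q = 3 → 2 = 4
¬(p → q) = ¬4 = 1
q → p = 2 → 3 = 5
(q → p) ∧ p = 5 ∧ 3 = 3
¬q = ¬2 = 3
¬q ∧ p = 3 ∧ 3 = 3
((q → p) ∧ p) ∨ (¬q ∧ p) = 3 ∨ 3 = 3
p → p = 3 → 3 = 5
¬(p → p) = ¬5 = 0
(((q → p) ∧ p) ∨ (¬q ∧ p)) → ¬(p → p) = 3 → 0 = 2
¬(p → q) ∨ ((((q → p) ∧ p) ∨ (¬q ∧ p)) → ¬(p → p)) = 1 ∨ 2 = 2
(((p ∨ q) ∨ (q → q)) ∨ ((¬q ∧ p) → (q ∨ (q ∨ p)))) ∧ (¬(p → q) ∨ ((((q → p) ∧ p) ∨ (¬q ∧ p)) → ¬(p → p))) = 5 ∧ 2 = 2

2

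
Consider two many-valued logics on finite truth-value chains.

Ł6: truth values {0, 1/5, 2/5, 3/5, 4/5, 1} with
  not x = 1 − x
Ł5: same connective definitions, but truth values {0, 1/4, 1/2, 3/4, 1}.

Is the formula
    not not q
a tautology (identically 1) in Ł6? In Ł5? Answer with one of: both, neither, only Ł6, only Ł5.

neither

In Ł6: at q = 0 the value is 0 — not a tautology.
In Ł5: at q = 0 the value is 0 — not a tautology.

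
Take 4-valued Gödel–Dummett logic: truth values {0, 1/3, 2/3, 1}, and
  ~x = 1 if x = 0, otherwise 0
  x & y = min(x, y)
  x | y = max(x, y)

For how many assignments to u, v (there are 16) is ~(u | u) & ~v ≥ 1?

u = 0, v = 0 ↦ 1  ≥
u = 0, v = 1/3 ↦ 0  <
u = 0, v = 2/3 ↦ 0  <
u = 0, v = 1 ↦ 0  <
u = 1/3, v = 0 ↦ 0  <
u = 1/3, v = 1/3 ↦ 0  <
u = 1/3, v = 2/3 ↦ 0  <
u = 1/3, v = 1 ↦ 0  <
u = 2/3, v = 0 ↦ 0  <
u = 2/3, v = 1/3 ↦ 0  <
u = 2/3, v = 2/3 ↦ 0  <
u = 2/3, v = 1 ↦ 0  <
u = 1, v = 0 ↦ 0  <
u = 1, v = 1/3 ↦ 0  <
u = 1, v = 2/3 ↦ 0  <
u = 1, v = 1 ↦ 0  <
So 1 of the 16 assignments meets the threshold.

1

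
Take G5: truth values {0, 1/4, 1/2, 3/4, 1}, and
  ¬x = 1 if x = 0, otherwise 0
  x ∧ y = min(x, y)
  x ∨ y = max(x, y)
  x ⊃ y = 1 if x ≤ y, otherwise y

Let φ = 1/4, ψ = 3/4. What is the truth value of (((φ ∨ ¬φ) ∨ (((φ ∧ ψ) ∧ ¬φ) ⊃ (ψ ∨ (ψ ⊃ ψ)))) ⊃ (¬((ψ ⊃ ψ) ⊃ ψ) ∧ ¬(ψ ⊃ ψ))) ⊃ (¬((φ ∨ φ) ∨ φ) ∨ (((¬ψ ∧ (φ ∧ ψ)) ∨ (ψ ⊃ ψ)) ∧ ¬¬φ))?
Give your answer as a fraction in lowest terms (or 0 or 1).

¬φ = ¬1/4 = 0
φ ∨ ¬φ = 1/4 ∨ 0 = 1/4
φ ∧ ψ = 1/4 ∧ 3/4 = 1/4
¬φ = ¬1/4 = 0
(φ ∧ ψ) ∧ ¬φ = 1/4 ∧ 0 = 0
ψ ⊃ ψ = 3/4 ⊃ 3/4 = 1
ψ ∨ (ψ ⊃ ψ) = 3/4 ∨ 1 = 1
((φ ∧ ψ) ∧ ¬φ) ⊃ (ψ ∨ (ψ ⊃ ψ)) = 0 ⊃ 1 = 1
(φ ∨ ¬φ) ∨ (((φ ∧ ψ) ∧ ¬φ) ⊃ (ψ ∨ (ψ ⊃ ψ))) = 1/4 ∨ 1 = 1
ψ ⊃ ψ = 3/4 ⊃ 3/4 = 1
(ψ ⊃ ψ) ⊃ ψ = 1 ⊃ 3/4 = 3/4
¬((ψ ⊃ ψ) ⊃ ψ) = ¬3/4 = 0
ψ ⊃ ψ = 3/4 ⊃ 3/4 = 1
¬(ψ ⊃ ψ) = ¬1 = 0
¬((ψ ⊃ ψ) ⊃ ψ) ∧ ¬(ψ ⊃ ψ) = 0 ∧ 0 = 0
((φ ∨ ¬φ) ∨ (((φ ∧ ψ) ∧ ¬φ) ⊃ (ψ ∨ (ψ ⊃ ψ)))) ⊃ (¬((ψ ⊃ ψ) ⊃ ψ) ∧ ¬(ψ ⊃ ψ)) = 1 ⊃ 0 = 0
φ ∨ φ = 1/4 ∨ 1/4 = 1/4
(φ ∨ φ) ∨ φ = 1/4 ∨ 1/4 = 1/4
¬((φ ∨ φ) ∨ φ) = ¬1/4 = 0
¬ψ = ¬3/4 = 0
φ ∧ ψ = 1/4 ∧ 3/4 = 1/4
¬ψ ∧ (φ ∧ ψ) = 0 ∧ 1/4 = 0
ψ ⊃ ψ = 3/4 ⊃ 3/4 = 1
(¬ψ ∧ (φ ∧ ψ)) ∨ (ψ ⊃ ψ) = 0 ∨ 1 = 1
¬φ = ¬1/4 = 0
¬¬φ = ¬0 = 1
((¬ψ ∧ (φ ∧ ψ)) ∨ (ψ ⊃ ψ)) ∧ ¬¬φ = 1 ∧ 1 = 1
¬((φ ∨ φ) ∨ φ) ∨ (((¬ψ ∧ (φ ∧ ψ)) ∨ (ψ ⊃ ψ)) ∧ ¬¬φ) = 0 ∨ 1 = 1
(((φ ∨ ¬φ) ∨ (((φ ∧ ψ) ∧ ¬φ) ⊃ (ψ ∨ (ψ ⊃ ψ)))) ⊃ (¬((ψ ⊃ ψ) ⊃ ψ) ∧ ¬(ψ ⊃ ψ))) ⊃ (¬((φ ∨ φ) ∨ φ) ∨ (((¬ψ ∧ (φ ∧ ψ)) ∨ (ψ ⊃ ψ)) ∧ ¬¬φ)) = 0 ⊃ 1 = 1

1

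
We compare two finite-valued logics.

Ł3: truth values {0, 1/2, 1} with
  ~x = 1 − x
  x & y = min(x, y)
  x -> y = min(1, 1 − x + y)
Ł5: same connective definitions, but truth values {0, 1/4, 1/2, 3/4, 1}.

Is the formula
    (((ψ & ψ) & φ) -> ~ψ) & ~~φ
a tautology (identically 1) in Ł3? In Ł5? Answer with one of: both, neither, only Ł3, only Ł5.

In Ł3: at φ = 0, ψ = 0 the value is 0 — not a tautology.
In Ł5: at φ = 0, ψ = 0 the value is 0 — not a tautology.

neither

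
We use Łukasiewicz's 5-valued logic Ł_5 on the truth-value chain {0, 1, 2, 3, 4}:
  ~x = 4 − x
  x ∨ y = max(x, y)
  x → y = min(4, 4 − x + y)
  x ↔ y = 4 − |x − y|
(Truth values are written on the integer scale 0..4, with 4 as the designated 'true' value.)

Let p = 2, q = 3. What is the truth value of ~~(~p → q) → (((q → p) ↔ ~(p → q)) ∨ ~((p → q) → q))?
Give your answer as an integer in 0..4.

~p = ~2 = 2
~p → q = 2 → 3 = 4
~(~p → q) = ~4 = 0
~~(~p → q) = ~0 = 4
q → p = 3 → 2 = 3
p → q = 2 → 3 = 4
~(p → q) = ~4 = 0
(q → p) ↔ ~(p → q) = 3 ↔ 0 = 1
p → q = 2 → 3 = 4
(p → q) → q = 4 → 3 = 3
~((p → q) → q) = ~3 = 1
((q → p) ↔ ~(p → q)) ∨ ~((p → q) → q) = 1 ∨ 1 = 1
~~(~p → q) → (((q → p) ↔ ~(p → q)) ∨ ~((p → q) → q)) = 4 → 1 = 1

1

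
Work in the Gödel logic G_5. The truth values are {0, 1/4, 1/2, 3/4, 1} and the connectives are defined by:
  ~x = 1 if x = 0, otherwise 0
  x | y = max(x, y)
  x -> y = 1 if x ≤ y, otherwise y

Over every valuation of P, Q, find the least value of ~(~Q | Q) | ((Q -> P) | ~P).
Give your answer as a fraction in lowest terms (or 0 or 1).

1/4

Take P = 1/4, Q = 1/2:
~Q = ~1/2 = 0
~Q | Q = 0 | 1/2 = 1/2
~(~Q | Q) = ~1/2 = 0
Q -> P = 1/2 -> 1/4 = 1/4
~P = ~1/4 = 0
(Q -> P) | ~P = 1/4 | 0 = 1/4
~(~Q | Q) | ((Q -> P) | ~P) = 0 | 1/4 = 1/4
No assignment yields a value below 1/4, so this is the minimum.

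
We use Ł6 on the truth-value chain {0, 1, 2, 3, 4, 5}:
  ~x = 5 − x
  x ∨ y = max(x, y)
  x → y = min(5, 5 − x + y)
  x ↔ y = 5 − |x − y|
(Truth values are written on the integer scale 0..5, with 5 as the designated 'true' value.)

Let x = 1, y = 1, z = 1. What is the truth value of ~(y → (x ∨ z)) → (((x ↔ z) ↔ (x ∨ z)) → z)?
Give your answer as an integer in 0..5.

x ∨ z = 1 ∨ 1 = 1
y → (x ∨ z) = 1 → 1 = 5
~(y → (x ∨ z)) = ~5 = 0
x ↔ z = 1 ↔ 1 = 5
x ∨ z = 1 ∨ 1 = 1
(x ↔ z) ↔ (x ∨ z) = 5 ↔ 1 = 1
((x ↔ z) ↔ (x ∨ z)) → z = 1 → 1 = 5
~(y → (x ∨ z)) → (((x ↔ z) ↔ (x ∨ z)) → z) = 0 → 5 = 5

5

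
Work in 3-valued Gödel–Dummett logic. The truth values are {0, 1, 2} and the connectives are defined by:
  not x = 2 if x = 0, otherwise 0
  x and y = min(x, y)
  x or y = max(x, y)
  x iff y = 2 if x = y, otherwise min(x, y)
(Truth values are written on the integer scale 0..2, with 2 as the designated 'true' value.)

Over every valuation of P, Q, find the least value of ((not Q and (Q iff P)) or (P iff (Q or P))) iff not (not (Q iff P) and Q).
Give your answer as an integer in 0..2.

Take P = 1, Q = 2:
not Q = not 2 = 0
Q iff P = 2 iff 1 = 1
not Q and (Q iff P) = 0 and 1 = 0
Q or P = 2 or 1 = 2
P iff (Q or P) = 1 iff 2 = 1
(not Q and (Q iff P)) or (P iff (Q or P)) = 0 or 1 = 1
Q iff P = 2 iff 1 = 1
not (Q iff P) = not 1 = 0
not (Q iff P) and Q = 0 and 2 = 0
not (not (Q iff P) and Q) = not 0 = 2
((not Q and (Q iff P)) or (P iff (Q or P))) iff not (not (Q iff P) and Q) = 1 iff 2 = 1
No assignment yields a value below 1, so this is the minimum.

1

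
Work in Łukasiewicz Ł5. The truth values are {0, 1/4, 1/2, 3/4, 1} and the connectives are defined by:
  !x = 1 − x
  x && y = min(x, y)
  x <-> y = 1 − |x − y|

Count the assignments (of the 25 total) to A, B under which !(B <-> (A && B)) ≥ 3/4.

value 1: 1 assignment (counts)
value 3/4: 2 assignments (counts)
value 1/2: 3 assignments
value 1/4: 4 assignments
value 0: 15 assignments
So 3 of the 25 assignments meet the threshold.

3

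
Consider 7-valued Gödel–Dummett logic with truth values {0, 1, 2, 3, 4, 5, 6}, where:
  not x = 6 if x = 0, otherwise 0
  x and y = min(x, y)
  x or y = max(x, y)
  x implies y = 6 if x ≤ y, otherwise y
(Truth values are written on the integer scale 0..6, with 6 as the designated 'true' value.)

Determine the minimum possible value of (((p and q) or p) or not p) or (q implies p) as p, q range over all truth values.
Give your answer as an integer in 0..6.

Take p = 1, q = 2:
p and q = 1 and 2 = 1
(p and q) or p = 1 or 1 = 1
not p = not 1 = 0
((p and q) or p) or not p = 1 or 0 = 1
q implies p = 2 implies 1 = 1
(((p and q) or p) or not p) or (q implies p) = 1 or 1 = 1
No assignment yields a value below 1, so this is the minimum.

1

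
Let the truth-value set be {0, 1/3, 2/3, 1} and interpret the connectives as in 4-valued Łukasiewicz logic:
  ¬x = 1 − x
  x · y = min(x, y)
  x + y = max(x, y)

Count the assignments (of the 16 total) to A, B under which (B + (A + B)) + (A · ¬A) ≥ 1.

7

A = 0, B = 0 ↦ 0  <
A = 0, B = 1/3 ↦ 1/3  <
A = 0, B = 2/3 ↦ 2/3  <
A = 0, B = 1 ↦ 1  ≥
A = 1/3, B = 0 ↦ 1/3  <
A = 1/3, B = 1/3 ↦ 1/3  <
A = 1/3, B = 2/3 ↦ 2/3  <
A = 1/3, B = 1 ↦ 1  ≥
A = 2/3, B = 0 ↦ 2/3  <
A = 2/3, B = 1/3 ↦ 2/3  <
A = 2/3, B = 2/3 ↦ 2/3  <
A = 2/3, B = 1 ↦ 1  ≥
A = 1, B = 0 ↦ 1  ≥
A = 1, B = 1/3 ↦ 1  ≥
A = 1, B = 2/3 ↦ 1  ≥
A = 1, B = 1 ↦ 1  ≥
So 7 of the 16 assignments meet the threshold.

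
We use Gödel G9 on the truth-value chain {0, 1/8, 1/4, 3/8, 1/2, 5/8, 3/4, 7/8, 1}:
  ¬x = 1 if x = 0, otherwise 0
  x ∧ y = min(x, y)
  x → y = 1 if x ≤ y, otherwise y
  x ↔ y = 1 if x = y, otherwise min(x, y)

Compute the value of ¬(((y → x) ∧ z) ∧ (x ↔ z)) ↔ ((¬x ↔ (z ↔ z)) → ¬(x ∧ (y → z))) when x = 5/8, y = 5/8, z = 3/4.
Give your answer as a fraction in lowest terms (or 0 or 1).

0

y → x = 5/8 → 5/8 = 1
(y → x) ∧ z = 1 ∧ 3/4 = 3/4
x ↔ z = 5/8 ↔ 3/4 = 5/8
((y → x) ∧ z) ∧ (x ↔ z) = 3/4 ∧ 5/8 = 5/8
¬(((y → x) ∧ z) ∧ (x ↔ z)) = ¬5/8 = 0
¬x = ¬5/8 = 0
z ↔ z = 3/4 ↔ 3/4 = 1
¬x ↔ (z ↔ z) = 0 ↔ 1 = 0
y → z = 5/8 → 3/4 = 1
x ∧ (y → z) = 5/8 ∧ 1 = 5/8
¬(x ∧ (y → z)) = ¬5/8 = 0
(¬x ↔ (z ↔ z)) → ¬(x ∧ (y → z)) = 0 → 0 = 1
¬(((y → x) ∧ z) ∧ (x ↔ z)) ↔ ((¬x ↔ (z ↔ z)) → ¬(x ∧ (y → z))) = 0 ↔ 1 = 0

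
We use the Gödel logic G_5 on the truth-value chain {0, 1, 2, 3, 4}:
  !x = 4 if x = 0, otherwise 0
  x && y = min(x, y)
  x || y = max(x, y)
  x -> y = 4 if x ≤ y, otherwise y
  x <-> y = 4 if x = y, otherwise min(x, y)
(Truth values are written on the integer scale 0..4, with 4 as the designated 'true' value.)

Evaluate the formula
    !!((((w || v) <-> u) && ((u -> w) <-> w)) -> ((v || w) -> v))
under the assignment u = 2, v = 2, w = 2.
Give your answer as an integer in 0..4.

w || v = 2 || 2 = 2
(w || v) <-> u = 2 <-> 2 = 4
u -> w = 2 -> 2 = 4
(u -> w) <-> w = 4 <-> 2 = 2
((w || v) <-> u) && ((u -> w) <-> w) = 4 && 2 = 2
v || w = 2 || 2 = 2
(v || w) -> v = 2 -> 2 = 4
(((w || v) <-> u) && ((u -> w) <-> w)) -> ((v || w) -> v) = 2 -> 4 = 4
!((((w || v) <-> u) && ((u -> w) <-> w)) -> ((v || w) -> v)) = !4 = 0
!!((((w || v) <-> u) && ((u -> w) <-> w)) -> ((v || w) -> v)) = !0 = 4

4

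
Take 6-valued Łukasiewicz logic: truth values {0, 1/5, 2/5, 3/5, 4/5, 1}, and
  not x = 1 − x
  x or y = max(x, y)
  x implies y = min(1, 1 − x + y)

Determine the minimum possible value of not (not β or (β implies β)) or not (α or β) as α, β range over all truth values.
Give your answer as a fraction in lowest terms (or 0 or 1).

Take α = 0, β = 1:
not β = not 1 = 0
β implies β = 1 implies 1 = 1
not β or (β implies β) = 0 or 1 = 1
not (not β or (β implies β)) = not 1 = 0
α or β = 0 or 1 = 1
not (α or β) = not 1 = 0
not (not β or (β implies β)) or not (α or β) = 0 or 0 = 0
No assignment yields a value below 0, so this is the minimum.

0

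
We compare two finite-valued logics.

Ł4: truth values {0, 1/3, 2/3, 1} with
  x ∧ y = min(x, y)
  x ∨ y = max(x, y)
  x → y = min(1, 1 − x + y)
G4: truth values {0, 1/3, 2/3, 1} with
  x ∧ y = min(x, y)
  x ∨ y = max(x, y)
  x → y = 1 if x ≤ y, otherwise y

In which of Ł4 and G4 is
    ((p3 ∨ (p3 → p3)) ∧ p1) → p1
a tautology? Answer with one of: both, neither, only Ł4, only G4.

both

In Ł4: every assignment gives 1 — tautology.
In G4: every assignment gives 1 — tautology.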